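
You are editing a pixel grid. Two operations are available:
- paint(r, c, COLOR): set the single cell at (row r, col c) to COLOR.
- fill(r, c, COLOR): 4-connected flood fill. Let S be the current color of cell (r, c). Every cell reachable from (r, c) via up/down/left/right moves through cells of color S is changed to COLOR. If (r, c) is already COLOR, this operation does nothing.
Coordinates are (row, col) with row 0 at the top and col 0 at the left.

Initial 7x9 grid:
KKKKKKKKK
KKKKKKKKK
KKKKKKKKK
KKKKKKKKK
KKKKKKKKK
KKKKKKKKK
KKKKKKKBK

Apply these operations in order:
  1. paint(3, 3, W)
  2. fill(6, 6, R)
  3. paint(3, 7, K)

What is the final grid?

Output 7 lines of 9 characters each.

After op 1 paint(3,3,W):
KKKKKKKKK
KKKKKKKKK
KKKKKKKKK
KKKWKKKKK
KKKKKKKKK
KKKKKKKKK
KKKKKKKBK
After op 2 fill(6,6,R) [61 cells changed]:
RRRRRRRRR
RRRRRRRRR
RRRRRRRRR
RRRWRRRRR
RRRRRRRRR
RRRRRRRRR
RRRRRRRBR
After op 3 paint(3,7,K):
RRRRRRRRR
RRRRRRRRR
RRRRRRRRR
RRRWRRRKR
RRRRRRRRR
RRRRRRRRR
RRRRRRRBR

Answer: RRRRRRRRR
RRRRRRRRR
RRRRRRRRR
RRRWRRRKR
RRRRRRRRR
RRRRRRRRR
RRRRRRRBR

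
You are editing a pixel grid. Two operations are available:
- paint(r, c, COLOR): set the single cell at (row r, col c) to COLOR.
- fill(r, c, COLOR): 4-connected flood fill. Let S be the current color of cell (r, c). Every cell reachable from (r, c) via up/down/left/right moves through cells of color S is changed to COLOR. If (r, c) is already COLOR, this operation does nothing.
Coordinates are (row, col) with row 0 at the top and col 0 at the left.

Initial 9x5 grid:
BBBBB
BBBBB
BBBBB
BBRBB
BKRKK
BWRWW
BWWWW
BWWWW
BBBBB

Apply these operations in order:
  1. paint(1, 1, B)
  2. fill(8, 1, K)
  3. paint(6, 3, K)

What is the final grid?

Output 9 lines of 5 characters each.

Answer: KKKKK
KKKKK
KKKKK
KKRKK
KKRKK
KWRWW
KWWKW
KWWWW
KKKKK

Derivation:
After op 1 paint(1,1,B):
BBBBB
BBBBB
BBBBB
BBRBB
BKRKK
BWRWW
BWWWW
BWWWW
BBBBB
After op 2 fill(8,1,K) [28 cells changed]:
KKKKK
KKKKK
KKKKK
KKRKK
KKRKK
KWRWW
KWWWW
KWWWW
KKKKK
After op 3 paint(6,3,K):
KKKKK
KKKKK
KKKKK
KKRKK
KKRKK
KWRWW
KWWKW
KWWWW
KKKKK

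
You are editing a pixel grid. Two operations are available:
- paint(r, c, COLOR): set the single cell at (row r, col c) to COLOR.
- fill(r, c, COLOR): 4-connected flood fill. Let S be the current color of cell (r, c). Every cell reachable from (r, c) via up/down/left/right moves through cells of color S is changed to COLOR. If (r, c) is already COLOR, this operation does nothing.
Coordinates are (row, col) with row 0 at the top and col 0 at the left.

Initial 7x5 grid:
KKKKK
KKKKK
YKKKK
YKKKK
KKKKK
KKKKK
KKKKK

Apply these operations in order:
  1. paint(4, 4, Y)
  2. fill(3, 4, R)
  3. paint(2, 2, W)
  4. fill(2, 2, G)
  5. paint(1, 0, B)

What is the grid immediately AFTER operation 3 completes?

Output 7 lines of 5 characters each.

After op 1 paint(4,4,Y):
KKKKK
KKKKK
YKKKK
YKKKK
KKKKY
KKKKK
KKKKK
After op 2 fill(3,4,R) [32 cells changed]:
RRRRR
RRRRR
YRRRR
YRRRR
RRRRY
RRRRR
RRRRR
After op 3 paint(2,2,W):
RRRRR
RRRRR
YRWRR
YRRRR
RRRRY
RRRRR
RRRRR

Answer: RRRRR
RRRRR
YRWRR
YRRRR
RRRRY
RRRRR
RRRRR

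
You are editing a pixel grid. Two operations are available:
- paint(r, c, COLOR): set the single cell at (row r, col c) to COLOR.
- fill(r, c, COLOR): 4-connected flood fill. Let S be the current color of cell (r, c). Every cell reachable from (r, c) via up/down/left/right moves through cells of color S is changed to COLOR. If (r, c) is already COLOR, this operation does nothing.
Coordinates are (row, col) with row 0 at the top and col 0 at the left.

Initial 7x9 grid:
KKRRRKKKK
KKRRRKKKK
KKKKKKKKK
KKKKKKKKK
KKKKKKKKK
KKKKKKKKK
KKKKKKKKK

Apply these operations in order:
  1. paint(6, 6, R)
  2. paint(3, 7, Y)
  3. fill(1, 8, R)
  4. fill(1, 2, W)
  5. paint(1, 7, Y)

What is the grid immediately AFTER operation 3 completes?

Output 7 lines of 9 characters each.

Answer: RRRRRRRRR
RRRRRRRRR
RRRRRRRRR
RRRRRRRYR
RRRRRRRRR
RRRRRRRRR
RRRRRRRRR

Derivation:
After op 1 paint(6,6,R):
KKRRRKKKK
KKRRRKKKK
KKKKKKKKK
KKKKKKKKK
KKKKKKKKK
KKKKKKKKK
KKKKKKRKK
After op 2 paint(3,7,Y):
KKRRRKKKK
KKRRRKKKK
KKKKKKKKK
KKKKKKKYK
KKKKKKKKK
KKKKKKKKK
KKKKKKRKK
After op 3 fill(1,8,R) [55 cells changed]:
RRRRRRRRR
RRRRRRRRR
RRRRRRRRR
RRRRRRRYR
RRRRRRRRR
RRRRRRRRR
RRRRRRRRR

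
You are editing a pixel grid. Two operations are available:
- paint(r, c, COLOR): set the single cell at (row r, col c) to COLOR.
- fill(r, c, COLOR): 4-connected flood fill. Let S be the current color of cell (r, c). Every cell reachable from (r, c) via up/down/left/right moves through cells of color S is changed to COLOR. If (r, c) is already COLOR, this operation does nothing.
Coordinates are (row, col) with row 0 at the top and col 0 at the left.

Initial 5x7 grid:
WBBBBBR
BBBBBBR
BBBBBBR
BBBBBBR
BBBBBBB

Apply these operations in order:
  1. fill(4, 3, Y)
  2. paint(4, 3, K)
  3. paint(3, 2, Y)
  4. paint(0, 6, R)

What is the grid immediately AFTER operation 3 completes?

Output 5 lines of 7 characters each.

Answer: WYYYYYR
YYYYYYR
YYYYYYR
YYYYYYR
YYYKYYY

Derivation:
After op 1 fill(4,3,Y) [30 cells changed]:
WYYYYYR
YYYYYYR
YYYYYYR
YYYYYYR
YYYYYYY
After op 2 paint(4,3,K):
WYYYYYR
YYYYYYR
YYYYYYR
YYYYYYR
YYYKYYY
After op 3 paint(3,2,Y):
WYYYYYR
YYYYYYR
YYYYYYR
YYYYYYR
YYYKYYY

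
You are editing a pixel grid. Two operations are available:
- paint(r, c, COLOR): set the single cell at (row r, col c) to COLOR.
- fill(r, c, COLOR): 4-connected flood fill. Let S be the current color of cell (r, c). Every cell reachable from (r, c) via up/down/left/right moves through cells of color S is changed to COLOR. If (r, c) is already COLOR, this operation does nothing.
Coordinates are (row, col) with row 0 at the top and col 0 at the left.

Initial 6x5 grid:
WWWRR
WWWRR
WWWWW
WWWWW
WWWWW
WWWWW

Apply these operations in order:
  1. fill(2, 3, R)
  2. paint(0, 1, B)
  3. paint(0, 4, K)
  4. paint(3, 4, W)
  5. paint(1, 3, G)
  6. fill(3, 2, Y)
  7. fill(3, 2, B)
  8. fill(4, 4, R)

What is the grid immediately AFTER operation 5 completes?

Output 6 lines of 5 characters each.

Answer: RBRRK
RRRGR
RRRRR
RRRRW
RRRRR
RRRRR

Derivation:
After op 1 fill(2,3,R) [26 cells changed]:
RRRRR
RRRRR
RRRRR
RRRRR
RRRRR
RRRRR
After op 2 paint(0,1,B):
RBRRR
RRRRR
RRRRR
RRRRR
RRRRR
RRRRR
After op 3 paint(0,4,K):
RBRRK
RRRRR
RRRRR
RRRRR
RRRRR
RRRRR
After op 4 paint(3,4,W):
RBRRK
RRRRR
RRRRR
RRRRW
RRRRR
RRRRR
After op 5 paint(1,3,G):
RBRRK
RRRGR
RRRRR
RRRRW
RRRRR
RRRRR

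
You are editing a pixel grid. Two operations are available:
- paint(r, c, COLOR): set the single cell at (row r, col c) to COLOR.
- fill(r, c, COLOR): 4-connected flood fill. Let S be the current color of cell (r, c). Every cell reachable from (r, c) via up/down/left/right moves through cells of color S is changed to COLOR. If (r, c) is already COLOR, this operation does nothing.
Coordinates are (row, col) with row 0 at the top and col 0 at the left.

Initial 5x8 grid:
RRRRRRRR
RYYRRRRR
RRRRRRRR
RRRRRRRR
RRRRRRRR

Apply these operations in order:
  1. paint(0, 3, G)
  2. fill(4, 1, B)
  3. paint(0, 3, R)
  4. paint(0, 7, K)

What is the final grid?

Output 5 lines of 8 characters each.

After op 1 paint(0,3,G):
RRRGRRRR
RYYRRRRR
RRRRRRRR
RRRRRRRR
RRRRRRRR
After op 2 fill(4,1,B) [37 cells changed]:
BBBGBBBB
BYYBBBBB
BBBBBBBB
BBBBBBBB
BBBBBBBB
After op 3 paint(0,3,R):
BBBRBBBB
BYYBBBBB
BBBBBBBB
BBBBBBBB
BBBBBBBB
After op 4 paint(0,7,K):
BBBRBBBK
BYYBBBBB
BBBBBBBB
BBBBBBBB
BBBBBBBB

Answer: BBBRBBBK
BYYBBBBB
BBBBBBBB
BBBBBBBB
BBBBBBBB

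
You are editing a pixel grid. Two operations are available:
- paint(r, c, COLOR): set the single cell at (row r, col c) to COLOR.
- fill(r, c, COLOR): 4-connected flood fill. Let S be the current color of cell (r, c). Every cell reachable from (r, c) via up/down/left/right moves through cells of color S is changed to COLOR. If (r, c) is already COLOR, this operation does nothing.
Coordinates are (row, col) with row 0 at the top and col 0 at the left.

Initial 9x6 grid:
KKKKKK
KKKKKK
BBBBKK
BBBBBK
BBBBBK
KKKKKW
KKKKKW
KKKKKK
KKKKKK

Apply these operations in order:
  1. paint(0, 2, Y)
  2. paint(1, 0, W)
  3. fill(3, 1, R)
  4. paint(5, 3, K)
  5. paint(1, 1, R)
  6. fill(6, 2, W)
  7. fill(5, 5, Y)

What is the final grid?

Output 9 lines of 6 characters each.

Answer: KKYKKK
WRKKKK
RRRRKK
RRRRRK
RRRRRK
YYYYYY
YYYYYY
YYYYYY
YYYYYY

Derivation:
After op 1 paint(0,2,Y):
KKYKKK
KKKKKK
BBBBKK
BBBBBK
BBBBBK
KKKKKW
KKKKKW
KKKKKK
KKKKKK
After op 2 paint(1,0,W):
KKYKKK
WKKKKK
BBBBKK
BBBBBK
BBBBBK
KKKKKW
KKKKKW
KKKKKK
KKKKKK
After op 3 fill(3,1,R) [14 cells changed]:
KKYKKK
WKKKKK
RRRRKK
RRRRRK
RRRRRK
KKKKKW
KKKKKW
KKKKKK
KKKKKK
After op 4 paint(5,3,K):
KKYKKK
WKKKKK
RRRRKK
RRRRRK
RRRRRK
KKKKKW
KKKKKW
KKKKKK
KKKKKK
After op 5 paint(1,1,R):
KKYKKK
WRKKKK
RRRRKK
RRRRRK
RRRRRK
KKKKKW
KKKKKW
KKKKKK
KKKKKK
After op 6 fill(6,2,W) [22 cells changed]:
KKYKKK
WRKKKK
RRRRKK
RRRRRK
RRRRRK
WWWWWW
WWWWWW
WWWWWW
WWWWWW
After op 7 fill(5,5,Y) [24 cells changed]:
KKYKKK
WRKKKK
RRRRKK
RRRRRK
RRRRRK
YYYYYY
YYYYYY
YYYYYY
YYYYYY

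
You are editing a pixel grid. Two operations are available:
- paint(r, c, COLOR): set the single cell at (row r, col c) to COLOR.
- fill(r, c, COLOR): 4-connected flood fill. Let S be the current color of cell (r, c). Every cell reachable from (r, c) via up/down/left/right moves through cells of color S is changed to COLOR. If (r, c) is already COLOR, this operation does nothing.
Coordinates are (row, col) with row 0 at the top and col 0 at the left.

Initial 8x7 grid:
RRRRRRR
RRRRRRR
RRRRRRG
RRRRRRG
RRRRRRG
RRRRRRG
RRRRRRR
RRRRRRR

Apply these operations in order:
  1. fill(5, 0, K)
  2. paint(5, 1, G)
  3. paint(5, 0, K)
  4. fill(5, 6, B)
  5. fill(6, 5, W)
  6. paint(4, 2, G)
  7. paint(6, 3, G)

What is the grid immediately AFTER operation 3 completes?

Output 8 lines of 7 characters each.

Answer: KKKKKKK
KKKKKKK
KKKKKKG
KKKKKKG
KKKKKKG
KGKKKKG
KKKKKKK
KKKKKKK

Derivation:
After op 1 fill(5,0,K) [52 cells changed]:
KKKKKKK
KKKKKKK
KKKKKKG
KKKKKKG
KKKKKKG
KKKKKKG
KKKKKKK
KKKKKKK
After op 2 paint(5,1,G):
KKKKKKK
KKKKKKK
KKKKKKG
KKKKKKG
KKKKKKG
KGKKKKG
KKKKKKK
KKKKKKK
After op 3 paint(5,0,K):
KKKKKKK
KKKKKKK
KKKKKKG
KKKKKKG
KKKKKKG
KGKKKKG
KKKKKKK
KKKKKKK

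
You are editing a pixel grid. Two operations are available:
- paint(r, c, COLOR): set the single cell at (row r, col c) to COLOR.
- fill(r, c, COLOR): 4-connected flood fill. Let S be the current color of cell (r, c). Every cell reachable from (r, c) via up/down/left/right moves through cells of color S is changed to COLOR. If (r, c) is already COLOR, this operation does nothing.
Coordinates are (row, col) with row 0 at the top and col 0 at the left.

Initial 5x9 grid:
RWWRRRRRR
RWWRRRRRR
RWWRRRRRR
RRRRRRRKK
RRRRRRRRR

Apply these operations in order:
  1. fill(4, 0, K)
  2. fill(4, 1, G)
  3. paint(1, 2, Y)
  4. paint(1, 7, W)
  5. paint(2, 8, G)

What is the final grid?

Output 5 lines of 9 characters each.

After op 1 fill(4,0,K) [37 cells changed]:
KWWKKKKKK
KWWKKKKKK
KWWKKKKKK
KKKKKKKKK
KKKKKKKKK
After op 2 fill(4,1,G) [39 cells changed]:
GWWGGGGGG
GWWGGGGGG
GWWGGGGGG
GGGGGGGGG
GGGGGGGGG
After op 3 paint(1,2,Y):
GWWGGGGGG
GWYGGGGGG
GWWGGGGGG
GGGGGGGGG
GGGGGGGGG
After op 4 paint(1,7,W):
GWWGGGGGG
GWYGGGGWG
GWWGGGGGG
GGGGGGGGG
GGGGGGGGG
After op 5 paint(2,8,G):
GWWGGGGGG
GWYGGGGWG
GWWGGGGGG
GGGGGGGGG
GGGGGGGGG

Answer: GWWGGGGGG
GWYGGGGWG
GWWGGGGGG
GGGGGGGGG
GGGGGGGGG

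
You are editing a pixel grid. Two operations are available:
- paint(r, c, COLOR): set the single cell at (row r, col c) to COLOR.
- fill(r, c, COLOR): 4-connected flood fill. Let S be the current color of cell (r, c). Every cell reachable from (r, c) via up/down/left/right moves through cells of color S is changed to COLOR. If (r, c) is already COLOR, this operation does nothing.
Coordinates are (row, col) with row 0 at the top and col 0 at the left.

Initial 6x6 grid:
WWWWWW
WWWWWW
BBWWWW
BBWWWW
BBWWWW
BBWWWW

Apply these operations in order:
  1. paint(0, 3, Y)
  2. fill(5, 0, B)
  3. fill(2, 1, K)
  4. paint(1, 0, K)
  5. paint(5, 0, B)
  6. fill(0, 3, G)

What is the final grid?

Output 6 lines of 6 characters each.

Answer: WWWGWW
KWWWWW
KKWWWW
KKWWWW
KKWWWW
BKWWWW

Derivation:
After op 1 paint(0,3,Y):
WWWYWW
WWWWWW
BBWWWW
BBWWWW
BBWWWW
BBWWWW
After op 2 fill(5,0,B) [0 cells changed]:
WWWYWW
WWWWWW
BBWWWW
BBWWWW
BBWWWW
BBWWWW
After op 3 fill(2,1,K) [8 cells changed]:
WWWYWW
WWWWWW
KKWWWW
KKWWWW
KKWWWW
KKWWWW
After op 4 paint(1,0,K):
WWWYWW
KWWWWW
KKWWWW
KKWWWW
KKWWWW
KKWWWW
After op 5 paint(5,0,B):
WWWYWW
KWWWWW
KKWWWW
KKWWWW
KKWWWW
BKWWWW
After op 6 fill(0,3,G) [1 cells changed]:
WWWGWW
KWWWWW
KKWWWW
KKWWWW
KKWWWW
BKWWWW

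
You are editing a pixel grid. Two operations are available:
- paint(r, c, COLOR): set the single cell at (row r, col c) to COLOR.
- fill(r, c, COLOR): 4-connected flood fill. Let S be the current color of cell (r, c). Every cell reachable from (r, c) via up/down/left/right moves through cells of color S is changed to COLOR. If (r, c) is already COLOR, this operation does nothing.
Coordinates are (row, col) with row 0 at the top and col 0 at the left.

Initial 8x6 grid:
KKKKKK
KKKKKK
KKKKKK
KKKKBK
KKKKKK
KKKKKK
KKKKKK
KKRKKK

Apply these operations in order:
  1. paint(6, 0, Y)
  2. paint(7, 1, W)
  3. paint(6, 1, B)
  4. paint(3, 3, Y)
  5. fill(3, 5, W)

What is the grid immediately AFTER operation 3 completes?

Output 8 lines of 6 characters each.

Answer: KKKKKK
KKKKKK
KKKKKK
KKKKBK
KKKKKK
KKKKKK
YBKKKK
KWRKKK

Derivation:
After op 1 paint(6,0,Y):
KKKKKK
KKKKKK
KKKKKK
KKKKBK
KKKKKK
KKKKKK
YKKKKK
KKRKKK
After op 2 paint(7,1,W):
KKKKKK
KKKKKK
KKKKKK
KKKKBK
KKKKKK
KKKKKK
YKKKKK
KWRKKK
After op 3 paint(6,1,B):
KKKKKK
KKKKKK
KKKKKK
KKKKBK
KKKKKK
KKKKKK
YBKKKK
KWRKKK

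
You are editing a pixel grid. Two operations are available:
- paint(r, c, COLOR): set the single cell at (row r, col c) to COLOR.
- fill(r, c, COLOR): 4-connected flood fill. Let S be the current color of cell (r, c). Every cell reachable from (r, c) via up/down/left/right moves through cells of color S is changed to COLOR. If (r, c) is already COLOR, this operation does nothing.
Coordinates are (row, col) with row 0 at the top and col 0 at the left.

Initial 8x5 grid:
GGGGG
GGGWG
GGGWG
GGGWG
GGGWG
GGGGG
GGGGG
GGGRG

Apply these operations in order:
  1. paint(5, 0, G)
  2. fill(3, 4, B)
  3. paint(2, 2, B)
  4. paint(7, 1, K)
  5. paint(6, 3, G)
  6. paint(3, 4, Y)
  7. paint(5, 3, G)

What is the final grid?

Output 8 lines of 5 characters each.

After op 1 paint(5,0,G):
GGGGG
GGGWG
GGGWG
GGGWG
GGGWG
GGGGG
GGGGG
GGGRG
After op 2 fill(3,4,B) [35 cells changed]:
BBBBB
BBBWB
BBBWB
BBBWB
BBBWB
BBBBB
BBBBB
BBBRB
After op 3 paint(2,2,B):
BBBBB
BBBWB
BBBWB
BBBWB
BBBWB
BBBBB
BBBBB
BBBRB
After op 4 paint(7,1,K):
BBBBB
BBBWB
BBBWB
BBBWB
BBBWB
BBBBB
BBBBB
BKBRB
After op 5 paint(6,3,G):
BBBBB
BBBWB
BBBWB
BBBWB
BBBWB
BBBBB
BBBGB
BKBRB
After op 6 paint(3,4,Y):
BBBBB
BBBWB
BBBWB
BBBWY
BBBWB
BBBBB
BBBGB
BKBRB
After op 7 paint(5,3,G):
BBBBB
BBBWB
BBBWB
BBBWY
BBBWB
BBBGB
BBBGB
BKBRB

Answer: BBBBB
BBBWB
BBBWB
BBBWY
BBBWB
BBBGB
BBBGB
BKBRB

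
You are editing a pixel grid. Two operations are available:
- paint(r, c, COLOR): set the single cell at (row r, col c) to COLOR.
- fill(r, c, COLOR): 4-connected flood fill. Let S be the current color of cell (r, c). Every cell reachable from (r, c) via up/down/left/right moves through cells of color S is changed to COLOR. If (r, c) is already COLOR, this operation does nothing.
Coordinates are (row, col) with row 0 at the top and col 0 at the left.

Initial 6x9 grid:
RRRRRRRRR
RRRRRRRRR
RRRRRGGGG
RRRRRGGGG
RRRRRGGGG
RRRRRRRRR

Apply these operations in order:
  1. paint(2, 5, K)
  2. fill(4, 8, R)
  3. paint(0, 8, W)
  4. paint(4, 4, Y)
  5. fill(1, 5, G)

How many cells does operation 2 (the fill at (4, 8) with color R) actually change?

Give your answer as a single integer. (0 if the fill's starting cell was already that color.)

After op 1 paint(2,5,K):
RRRRRRRRR
RRRRRRRRR
RRRRRKGGG
RRRRRGGGG
RRRRRGGGG
RRRRRRRRR
After op 2 fill(4,8,R) [11 cells changed]:
RRRRRRRRR
RRRRRRRRR
RRRRRKRRR
RRRRRRRRR
RRRRRRRRR
RRRRRRRRR

Answer: 11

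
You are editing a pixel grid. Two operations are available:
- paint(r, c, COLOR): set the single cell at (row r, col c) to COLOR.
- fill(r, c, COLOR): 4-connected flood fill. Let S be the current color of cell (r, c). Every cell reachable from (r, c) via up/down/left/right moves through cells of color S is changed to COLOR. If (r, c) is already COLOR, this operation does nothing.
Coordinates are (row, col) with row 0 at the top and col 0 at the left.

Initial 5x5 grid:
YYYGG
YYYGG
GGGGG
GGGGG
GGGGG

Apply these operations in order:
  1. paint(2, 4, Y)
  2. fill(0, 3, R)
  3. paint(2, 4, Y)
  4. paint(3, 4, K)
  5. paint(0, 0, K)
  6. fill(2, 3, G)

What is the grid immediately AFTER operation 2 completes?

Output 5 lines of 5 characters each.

Answer: YYYRR
YYYRR
RRRRY
RRRRR
RRRRR

Derivation:
After op 1 paint(2,4,Y):
YYYGG
YYYGG
GGGGY
GGGGG
GGGGG
After op 2 fill(0,3,R) [18 cells changed]:
YYYRR
YYYRR
RRRRY
RRRRR
RRRRR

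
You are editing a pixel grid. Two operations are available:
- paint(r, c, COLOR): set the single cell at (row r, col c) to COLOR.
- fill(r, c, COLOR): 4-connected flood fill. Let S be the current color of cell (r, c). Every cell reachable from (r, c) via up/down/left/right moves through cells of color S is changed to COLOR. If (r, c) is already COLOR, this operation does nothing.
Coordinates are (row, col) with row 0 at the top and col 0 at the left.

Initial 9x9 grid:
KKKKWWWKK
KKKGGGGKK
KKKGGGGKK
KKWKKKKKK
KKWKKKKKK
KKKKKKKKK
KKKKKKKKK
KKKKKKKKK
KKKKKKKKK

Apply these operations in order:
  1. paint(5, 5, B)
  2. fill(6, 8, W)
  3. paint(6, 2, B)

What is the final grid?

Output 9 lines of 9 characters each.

Answer: WWWWWWWWW
WWWGGGGWW
WWWGGGGWW
WWWWWWWWW
WWWWWWWWW
WWWWWBWWW
WWBWWWWWW
WWWWWWWWW
WWWWWWWWW

Derivation:
After op 1 paint(5,5,B):
KKKKWWWKK
KKKGGGGKK
KKKGGGGKK
KKWKKKKKK
KKWKKKKKK
KKKKKBKKK
KKKKKKKKK
KKKKKKKKK
KKKKKKKKK
After op 2 fill(6,8,W) [67 cells changed]:
WWWWWWWWW
WWWGGGGWW
WWWGGGGWW
WWWWWWWWW
WWWWWWWWW
WWWWWBWWW
WWWWWWWWW
WWWWWWWWW
WWWWWWWWW
After op 3 paint(6,2,B):
WWWWWWWWW
WWWGGGGWW
WWWGGGGWW
WWWWWWWWW
WWWWWWWWW
WWWWWBWWW
WWBWWWWWW
WWWWWWWWW
WWWWWWWWW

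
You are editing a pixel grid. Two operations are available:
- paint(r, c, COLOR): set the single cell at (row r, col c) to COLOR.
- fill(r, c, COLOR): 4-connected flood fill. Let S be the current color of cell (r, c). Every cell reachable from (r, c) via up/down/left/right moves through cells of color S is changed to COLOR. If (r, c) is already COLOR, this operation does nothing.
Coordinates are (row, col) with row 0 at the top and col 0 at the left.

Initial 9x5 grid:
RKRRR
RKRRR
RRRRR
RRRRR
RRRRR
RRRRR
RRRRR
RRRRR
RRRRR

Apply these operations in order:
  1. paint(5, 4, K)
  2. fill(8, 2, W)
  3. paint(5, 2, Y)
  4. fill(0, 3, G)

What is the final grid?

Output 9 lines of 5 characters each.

Answer: GKGGG
GKGGG
GGGGG
GGGGG
GGGGG
GGYGK
GGGGG
GGGGG
GGGGG

Derivation:
After op 1 paint(5,4,K):
RKRRR
RKRRR
RRRRR
RRRRR
RRRRR
RRRRK
RRRRR
RRRRR
RRRRR
After op 2 fill(8,2,W) [42 cells changed]:
WKWWW
WKWWW
WWWWW
WWWWW
WWWWW
WWWWK
WWWWW
WWWWW
WWWWW
After op 3 paint(5,2,Y):
WKWWW
WKWWW
WWWWW
WWWWW
WWWWW
WWYWK
WWWWW
WWWWW
WWWWW
After op 4 fill(0,3,G) [41 cells changed]:
GKGGG
GKGGG
GGGGG
GGGGG
GGGGG
GGYGK
GGGGG
GGGGG
GGGGG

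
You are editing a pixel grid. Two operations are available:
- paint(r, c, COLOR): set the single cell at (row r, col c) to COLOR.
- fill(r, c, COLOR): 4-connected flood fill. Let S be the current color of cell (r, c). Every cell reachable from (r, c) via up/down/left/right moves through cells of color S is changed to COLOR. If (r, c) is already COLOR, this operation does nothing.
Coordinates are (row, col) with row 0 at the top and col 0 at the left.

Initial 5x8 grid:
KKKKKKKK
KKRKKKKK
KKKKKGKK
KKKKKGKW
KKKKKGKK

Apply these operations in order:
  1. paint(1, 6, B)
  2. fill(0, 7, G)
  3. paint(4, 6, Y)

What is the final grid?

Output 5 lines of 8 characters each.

After op 1 paint(1,6,B):
KKKKKKKK
KKRKKKBK
KKKKKGKK
KKKKKGKW
KKKKKGKK
After op 2 fill(0,7,G) [34 cells changed]:
GGGGGGGG
GGRGGGBG
GGGGGGGG
GGGGGGGW
GGGGGGGG
After op 3 paint(4,6,Y):
GGGGGGGG
GGRGGGBG
GGGGGGGG
GGGGGGGW
GGGGGGYG

Answer: GGGGGGGG
GGRGGGBG
GGGGGGGG
GGGGGGGW
GGGGGGYG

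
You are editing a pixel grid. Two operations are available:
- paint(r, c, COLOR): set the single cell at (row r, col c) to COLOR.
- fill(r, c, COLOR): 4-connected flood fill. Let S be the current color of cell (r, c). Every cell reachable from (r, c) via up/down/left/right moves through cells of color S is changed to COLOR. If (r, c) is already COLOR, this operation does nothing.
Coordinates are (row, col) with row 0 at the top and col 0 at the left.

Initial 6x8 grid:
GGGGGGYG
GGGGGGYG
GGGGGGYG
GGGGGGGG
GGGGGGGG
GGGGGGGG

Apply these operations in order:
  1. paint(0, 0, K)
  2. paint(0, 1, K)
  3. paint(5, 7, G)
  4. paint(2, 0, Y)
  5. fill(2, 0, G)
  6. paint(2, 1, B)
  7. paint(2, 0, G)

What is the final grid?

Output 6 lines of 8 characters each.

Answer: KKGGGGYG
GGGGGGYG
GBGGGGYG
GGGGGGGG
GGGGGGGG
GGGGGGGG

Derivation:
After op 1 paint(0,0,K):
KGGGGGYG
GGGGGGYG
GGGGGGYG
GGGGGGGG
GGGGGGGG
GGGGGGGG
After op 2 paint(0,1,K):
KKGGGGYG
GGGGGGYG
GGGGGGYG
GGGGGGGG
GGGGGGGG
GGGGGGGG
After op 3 paint(5,7,G):
KKGGGGYG
GGGGGGYG
GGGGGGYG
GGGGGGGG
GGGGGGGG
GGGGGGGG
After op 4 paint(2,0,Y):
KKGGGGYG
GGGGGGYG
YGGGGGYG
GGGGGGGG
GGGGGGGG
GGGGGGGG
After op 5 fill(2,0,G) [1 cells changed]:
KKGGGGYG
GGGGGGYG
GGGGGGYG
GGGGGGGG
GGGGGGGG
GGGGGGGG
After op 6 paint(2,1,B):
KKGGGGYG
GGGGGGYG
GBGGGGYG
GGGGGGGG
GGGGGGGG
GGGGGGGG
After op 7 paint(2,0,G):
KKGGGGYG
GGGGGGYG
GBGGGGYG
GGGGGGGG
GGGGGGGG
GGGGGGGG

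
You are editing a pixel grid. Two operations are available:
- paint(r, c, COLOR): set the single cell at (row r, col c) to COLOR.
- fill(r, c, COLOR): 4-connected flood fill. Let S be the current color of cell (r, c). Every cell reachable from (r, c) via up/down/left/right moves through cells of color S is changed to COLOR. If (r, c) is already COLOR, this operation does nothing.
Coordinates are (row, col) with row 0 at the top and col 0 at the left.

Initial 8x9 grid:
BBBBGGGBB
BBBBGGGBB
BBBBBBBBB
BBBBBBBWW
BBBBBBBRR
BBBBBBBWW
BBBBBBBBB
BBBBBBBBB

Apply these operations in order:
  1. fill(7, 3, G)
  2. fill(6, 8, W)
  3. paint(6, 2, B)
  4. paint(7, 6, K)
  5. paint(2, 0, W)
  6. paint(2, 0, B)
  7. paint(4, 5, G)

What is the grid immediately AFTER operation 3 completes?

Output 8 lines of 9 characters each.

After op 1 fill(7,3,G) [60 cells changed]:
GGGGGGGGG
GGGGGGGGG
GGGGGGGGG
GGGGGGGWW
GGGGGGGRR
GGGGGGGWW
GGGGGGGGG
GGGGGGGGG
After op 2 fill(6,8,W) [66 cells changed]:
WWWWWWWWW
WWWWWWWWW
WWWWWWWWW
WWWWWWWWW
WWWWWWWRR
WWWWWWWWW
WWWWWWWWW
WWWWWWWWW
After op 3 paint(6,2,B):
WWWWWWWWW
WWWWWWWWW
WWWWWWWWW
WWWWWWWWW
WWWWWWWRR
WWWWWWWWW
WWBWWWWWW
WWWWWWWWW

Answer: WWWWWWWWW
WWWWWWWWW
WWWWWWWWW
WWWWWWWWW
WWWWWWWRR
WWWWWWWWW
WWBWWWWWW
WWWWWWWWW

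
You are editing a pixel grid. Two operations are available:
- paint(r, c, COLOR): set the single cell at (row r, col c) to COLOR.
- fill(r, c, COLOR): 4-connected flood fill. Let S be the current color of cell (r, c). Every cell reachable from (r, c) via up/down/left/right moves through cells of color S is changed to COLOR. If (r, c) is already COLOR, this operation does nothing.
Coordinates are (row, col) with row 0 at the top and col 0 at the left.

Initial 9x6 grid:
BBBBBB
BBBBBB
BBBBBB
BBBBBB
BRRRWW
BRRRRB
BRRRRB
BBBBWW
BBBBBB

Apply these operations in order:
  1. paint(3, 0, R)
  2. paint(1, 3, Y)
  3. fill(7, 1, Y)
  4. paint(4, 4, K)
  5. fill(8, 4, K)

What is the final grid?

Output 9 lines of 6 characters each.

After op 1 paint(3,0,R):
BBBBBB
BBBBBB
BBBBBB
RBBBBB
BRRRWW
BRRRRB
BRRRRB
BBBBWW
BBBBBB
After op 2 paint(1,3,Y):
BBBBBB
BBBYBB
BBBBBB
RBBBBB
BRRRWW
BRRRRB
BRRRRB
BBBBWW
BBBBBB
After op 3 fill(7,1,Y) [13 cells changed]:
BBBBBB
BBBYBB
BBBBBB
RBBBBB
YRRRWW
YRRRRB
YRRRRB
YYYYWW
YYYYYY
After op 4 paint(4,4,K):
BBBBBB
BBBYBB
BBBBBB
RBBBBB
YRRRKW
YRRRRB
YRRRRB
YYYYWW
YYYYYY
After op 5 fill(8,4,K) [13 cells changed]:
BBBBBB
BBBYBB
BBBBBB
RBBBBB
KRRRKW
KRRRRB
KRRRRB
KKKKWW
KKKKKK

Answer: BBBBBB
BBBYBB
BBBBBB
RBBBBB
KRRRKW
KRRRRB
KRRRRB
KKKKWW
KKKKKK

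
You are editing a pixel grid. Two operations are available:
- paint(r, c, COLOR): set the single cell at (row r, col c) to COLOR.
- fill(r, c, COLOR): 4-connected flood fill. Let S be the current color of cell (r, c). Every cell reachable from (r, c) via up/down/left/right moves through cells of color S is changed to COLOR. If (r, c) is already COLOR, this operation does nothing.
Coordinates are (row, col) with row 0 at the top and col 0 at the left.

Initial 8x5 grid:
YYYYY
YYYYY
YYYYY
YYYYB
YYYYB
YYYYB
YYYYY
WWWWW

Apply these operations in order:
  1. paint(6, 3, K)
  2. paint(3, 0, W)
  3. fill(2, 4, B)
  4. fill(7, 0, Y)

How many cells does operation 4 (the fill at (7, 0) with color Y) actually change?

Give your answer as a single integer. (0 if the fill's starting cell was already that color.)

Answer: 5

Derivation:
After op 1 paint(6,3,K):
YYYYY
YYYYY
YYYYY
YYYYB
YYYYB
YYYYB
YYYKY
WWWWW
After op 2 paint(3,0,W):
YYYYY
YYYYY
YYYYY
WYYYB
YYYYB
YYYYB
YYYKY
WWWWW
After op 3 fill(2,4,B) [29 cells changed]:
BBBBB
BBBBB
BBBBB
WBBBB
BBBBB
BBBBB
BBBKY
WWWWW
After op 4 fill(7,0,Y) [5 cells changed]:
BBBBB
BBBBB
BBBBB
WBBBB
BBBBB
BBBBB
BBBKY
YYYYY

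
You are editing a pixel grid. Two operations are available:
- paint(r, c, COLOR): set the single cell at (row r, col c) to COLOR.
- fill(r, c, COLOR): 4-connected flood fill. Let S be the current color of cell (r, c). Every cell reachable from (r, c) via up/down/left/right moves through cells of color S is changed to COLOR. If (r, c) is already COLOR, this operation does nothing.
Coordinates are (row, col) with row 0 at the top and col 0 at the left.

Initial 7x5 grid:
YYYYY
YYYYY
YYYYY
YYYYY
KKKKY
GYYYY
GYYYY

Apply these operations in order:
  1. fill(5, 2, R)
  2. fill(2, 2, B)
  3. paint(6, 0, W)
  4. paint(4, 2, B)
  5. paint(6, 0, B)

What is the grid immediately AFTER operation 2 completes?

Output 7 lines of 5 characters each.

After op 1 fill(5,2,R) [29 cells changed]:
RRRRR
RRRRR
RRRRR
RRRRR
KKKKR
GRRRR
GRRRR
After op 2 fill(2,2,B) [29 cells changed]:
BBBBB
BBBBB
BBBBB
BBBBB
KKKKB
GBBBB
GBBBB

Answer: BBBBB
BBBBB
BBBBB
BBBBB
KKKKB
GBBBB
GBBBB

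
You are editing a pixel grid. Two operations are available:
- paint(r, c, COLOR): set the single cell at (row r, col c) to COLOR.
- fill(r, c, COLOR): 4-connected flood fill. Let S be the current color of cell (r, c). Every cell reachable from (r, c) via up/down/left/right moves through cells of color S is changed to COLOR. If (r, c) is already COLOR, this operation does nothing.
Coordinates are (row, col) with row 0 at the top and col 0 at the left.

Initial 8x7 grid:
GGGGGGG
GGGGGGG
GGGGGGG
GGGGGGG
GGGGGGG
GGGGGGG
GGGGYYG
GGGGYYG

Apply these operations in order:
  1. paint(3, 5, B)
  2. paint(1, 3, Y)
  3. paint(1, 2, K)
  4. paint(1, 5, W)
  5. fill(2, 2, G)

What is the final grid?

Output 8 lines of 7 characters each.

After op 1 paint(3,5,B):
GGGGGGG
GGGGGGG
GGGGGGG
GGGGGBG
GGGGGGG
GGGGGGG
GGGGYYG
GGGGYYG
After op 2 paint(1,3,Y):
GGGGGGG
GGGYGGG
GGGGGGG
GGGGGBG
GGGGGGG
GGGGGGG
GGGGYYG
GGGGYYG
After op 3 paint(1,2,K):
GGGGGGG
GGKYGGG
GGGGGGG
GGGGGBG
GGGGGGG
GGGGGGG
GGGGYYG
GGGGYYG
After op 4 paint(1,5,W):
GGGGGGG
GGKYGWG
GGGGGGG
GGGGGBG
GGGGGGG
GGGGGGG
GGGGYYG
GGGGYYG
After op 5 fill(2,2,G) [0 cells changed]:
GGGGGGG
GGKYGWG
GGGGGGG
GGGGGBG
GGGGGGG
GGGGGGG
GGGGYYG
GGGGYYG

Answer: GGGGGGG
GGKYGWG
GGGGGGG
GGGGGBG
GGGGGGG
GGGGGGG
GGGGYYG
GGGGYYG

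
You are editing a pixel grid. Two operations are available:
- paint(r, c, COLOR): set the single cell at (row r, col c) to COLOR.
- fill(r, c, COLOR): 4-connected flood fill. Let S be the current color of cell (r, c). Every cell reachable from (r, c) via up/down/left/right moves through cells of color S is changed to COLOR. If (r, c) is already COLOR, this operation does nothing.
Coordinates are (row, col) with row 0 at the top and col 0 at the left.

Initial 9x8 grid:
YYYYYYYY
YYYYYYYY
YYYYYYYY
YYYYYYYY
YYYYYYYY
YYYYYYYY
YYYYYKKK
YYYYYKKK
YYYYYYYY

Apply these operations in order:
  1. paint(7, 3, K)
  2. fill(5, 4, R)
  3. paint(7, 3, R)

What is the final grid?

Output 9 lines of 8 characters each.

Answer: RRRRRRRR
RRRRRRRR
RRRRRRRR
RRRRRRRR
RRRRRRRR
RRRRRRRR
RRRRRKKK
RRRRRKKK
RRRRRRRR

Derivation:
After op 1 paint(7,3,K):
YYYYYYYY
YYYYYYYY
YYYYYYYY
YYYYYYYY
YYYYYYYY
YYYYYYYY
YYYYYKKK
YYYKYKKK
YYYYYYYY
After op 2 fill(5,4,R) [65 cells changed]:
RRRRRRRR
RRRRRRRR
RRRRRRRR
RRRRRRRR
RRRRRRRR
RRRRRRRR
RRRRRKKK
RRRKRKKK
RRRRRRRR
After op 3 paint(7,3,R):
RRRRRRRR
RRRRRRRR
RRRRRRRR
RRRRRRRR
RRRRRRRR
RRRRRRRR
RRRRRKKK
RRRRRKKK
RRRRRRRR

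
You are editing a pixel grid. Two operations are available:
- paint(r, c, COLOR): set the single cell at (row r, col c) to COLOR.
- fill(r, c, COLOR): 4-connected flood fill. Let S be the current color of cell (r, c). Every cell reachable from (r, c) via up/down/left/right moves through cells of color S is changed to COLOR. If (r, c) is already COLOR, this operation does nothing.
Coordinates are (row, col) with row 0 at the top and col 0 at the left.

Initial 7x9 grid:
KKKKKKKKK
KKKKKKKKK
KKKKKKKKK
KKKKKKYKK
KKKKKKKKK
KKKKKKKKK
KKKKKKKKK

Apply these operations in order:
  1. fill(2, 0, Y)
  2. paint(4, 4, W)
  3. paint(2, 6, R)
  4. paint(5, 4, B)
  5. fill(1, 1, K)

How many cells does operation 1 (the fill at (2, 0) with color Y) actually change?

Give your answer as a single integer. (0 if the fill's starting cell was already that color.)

Answer: 62

Derivation:
After op 1 fill(2,0,Y) [62 cells changed]:
YYYYYYYYY
YYYYYYYYY
YYYYYYYYY
YYYYYYYYY
YYYYYYYYY
YYYYYYYYY
YYYYYYYYY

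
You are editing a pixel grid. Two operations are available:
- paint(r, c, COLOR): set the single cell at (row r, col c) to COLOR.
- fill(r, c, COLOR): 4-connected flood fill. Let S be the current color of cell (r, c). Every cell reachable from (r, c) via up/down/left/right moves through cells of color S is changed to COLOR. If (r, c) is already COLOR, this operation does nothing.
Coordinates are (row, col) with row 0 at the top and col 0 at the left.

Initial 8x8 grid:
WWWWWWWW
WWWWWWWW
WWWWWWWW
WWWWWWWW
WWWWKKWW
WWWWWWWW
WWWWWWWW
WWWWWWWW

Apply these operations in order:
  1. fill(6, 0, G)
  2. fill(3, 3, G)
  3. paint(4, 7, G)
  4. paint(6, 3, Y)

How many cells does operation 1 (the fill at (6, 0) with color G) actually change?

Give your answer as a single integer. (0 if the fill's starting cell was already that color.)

After op 1 fill(6,0,G) [62 cells changed]:
GGGGGGGG
GGGGGGGG
GGGGGGGG
GGGGGGGG
GGGGKKGG
GGGGGGGG
GGGGGGGG
GGGGGGGG

Answer: 62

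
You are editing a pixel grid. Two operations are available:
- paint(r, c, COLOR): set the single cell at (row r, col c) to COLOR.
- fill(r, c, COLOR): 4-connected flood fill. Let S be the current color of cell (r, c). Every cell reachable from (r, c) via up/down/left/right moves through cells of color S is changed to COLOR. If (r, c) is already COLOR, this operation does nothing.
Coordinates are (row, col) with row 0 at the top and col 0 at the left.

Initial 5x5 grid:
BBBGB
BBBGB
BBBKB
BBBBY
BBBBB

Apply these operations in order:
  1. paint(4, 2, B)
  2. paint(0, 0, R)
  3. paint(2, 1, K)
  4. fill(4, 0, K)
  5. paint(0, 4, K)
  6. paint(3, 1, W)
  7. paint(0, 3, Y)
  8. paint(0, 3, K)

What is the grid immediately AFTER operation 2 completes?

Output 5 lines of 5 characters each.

Answer: RBBGB
BBBGB
BBBKB
BBBBY
BBBBB

Derivation:
After op 1 paint(4,2,B):
BBBGB
BBBGB
BBBKB
BBBBY
BBBBB
After op 2 paint(0,0,R):
RBBGB
BBBGB
BBBKB
BBBBY
BBBBB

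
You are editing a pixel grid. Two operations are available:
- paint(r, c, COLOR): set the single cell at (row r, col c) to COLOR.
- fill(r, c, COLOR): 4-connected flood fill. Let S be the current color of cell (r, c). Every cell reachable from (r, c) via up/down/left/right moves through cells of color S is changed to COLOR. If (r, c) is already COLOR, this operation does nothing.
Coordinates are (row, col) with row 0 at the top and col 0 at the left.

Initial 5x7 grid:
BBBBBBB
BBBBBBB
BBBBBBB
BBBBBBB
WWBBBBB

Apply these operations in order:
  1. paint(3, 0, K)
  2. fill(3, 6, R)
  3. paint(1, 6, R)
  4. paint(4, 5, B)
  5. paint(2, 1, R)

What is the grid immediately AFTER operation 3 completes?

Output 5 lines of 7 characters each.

After op 1 paint(3,0,K):
BBBBBBB
BBBBBBB
BBBBBBB
KBBBBBB
WWBBBBB
After op 2 fill(3,6,R) [32 cells changed]:
RRRRRRR
RRRRRRR
RRRRRRR
KRRRRRR
WWRRRRR
After op 3 paint(1,6,R):
RRRRRRR
RRRRRRR
RRRRRRR
KRRRRRR
WWRRRRR

Answer: RRRRRRR
RRRRRRR
RRRRRRR
KRRRRRR
WWRRRRR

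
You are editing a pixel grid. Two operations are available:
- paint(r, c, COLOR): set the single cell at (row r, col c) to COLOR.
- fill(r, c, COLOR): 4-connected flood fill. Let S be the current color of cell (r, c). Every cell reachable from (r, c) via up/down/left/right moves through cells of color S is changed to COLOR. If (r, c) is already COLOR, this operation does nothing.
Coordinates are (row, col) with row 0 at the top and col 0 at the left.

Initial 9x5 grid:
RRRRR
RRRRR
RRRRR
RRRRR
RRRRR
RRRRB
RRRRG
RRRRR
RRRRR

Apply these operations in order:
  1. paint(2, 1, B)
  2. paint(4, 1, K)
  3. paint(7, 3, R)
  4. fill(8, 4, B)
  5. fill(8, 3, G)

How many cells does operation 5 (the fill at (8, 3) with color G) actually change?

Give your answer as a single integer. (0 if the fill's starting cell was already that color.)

Answer: 43

Derivation:
After op 1 paint(2,1,B):
RRRRR
RRRRR
RBRRR
RRRRR
RRRRR
RRRRB
RRRRG
RRRRR
RRRRR
After op 2 paint(4,1,K):
RRRRR
RRRRR
RBRRR
RRRRR
RKRRR
RRRRB
RRRRG
RRRRR
RRRRR
After op 3 paint(7,3,R):
RRRRR
RRRRR
RBRRR
RRRRR
RKRRR
RRRRB
RRRRG
RRRRR
RRRRR
After op 4 fill(8,4,B) [41 cells changed]:
BBBBB
BBBBB
BBBBB
BBBBB
BKBBB
BBBBB
BBBBG
BBBBB
BBBBB
After op 5 fill(8,3,G) [43 cells changed]:
GGGGG
GGGGG
GGGGG
GGGGG
GKGGG
GGGGG
GGGGG
GGGGG
GGGGG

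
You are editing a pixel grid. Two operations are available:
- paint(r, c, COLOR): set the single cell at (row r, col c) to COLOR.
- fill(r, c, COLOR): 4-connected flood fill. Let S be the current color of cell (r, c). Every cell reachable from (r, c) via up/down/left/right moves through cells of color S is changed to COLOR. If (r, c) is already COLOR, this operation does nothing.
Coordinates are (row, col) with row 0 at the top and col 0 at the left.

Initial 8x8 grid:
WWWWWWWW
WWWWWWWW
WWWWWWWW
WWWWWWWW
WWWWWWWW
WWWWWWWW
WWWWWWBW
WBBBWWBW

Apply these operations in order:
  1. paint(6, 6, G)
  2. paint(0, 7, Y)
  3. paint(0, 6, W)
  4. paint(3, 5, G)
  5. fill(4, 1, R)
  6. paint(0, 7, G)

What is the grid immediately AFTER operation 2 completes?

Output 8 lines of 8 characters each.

Answer: WWWWWWWY
WWWWWWWW
WWWWWWWW
WWWWWWWW
WWWWWWWW
WWWWWWWW
WWWWWWGW
WBBBWWBW

Derivation:
After op 1 paint(6,6,G):
WWWWWWWW
WWWWWWWW
WWWWWWWW
WWWWWWWW
WWWWWWWW
WWWWWWWW
WWWWWWGW
WBBBWWBW
After op 2 paint(0,7,Y):
WWWWWWWY
WWWWWWWW
WWWWWWWW
WWWWWWWW
WWWWWWWW
WWWWWWWW
WWWWWWGW
WBBBWWBW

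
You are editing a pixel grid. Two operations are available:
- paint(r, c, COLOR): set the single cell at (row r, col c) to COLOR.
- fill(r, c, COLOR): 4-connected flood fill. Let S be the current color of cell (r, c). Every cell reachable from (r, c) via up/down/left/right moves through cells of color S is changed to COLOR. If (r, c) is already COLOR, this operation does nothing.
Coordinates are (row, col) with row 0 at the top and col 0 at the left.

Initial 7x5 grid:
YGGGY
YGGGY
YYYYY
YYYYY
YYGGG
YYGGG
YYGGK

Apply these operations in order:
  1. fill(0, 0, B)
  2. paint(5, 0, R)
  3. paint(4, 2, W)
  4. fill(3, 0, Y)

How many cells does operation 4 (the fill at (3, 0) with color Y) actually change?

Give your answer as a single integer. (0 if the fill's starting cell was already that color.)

Answer: 19

Derivation:
After op 1 fill(0,0,B) [20 cells changed]:
BGGGB
BGGGB
BBBBB
BBBBB
BBGGG
BBGGG
BBGGK
After op 2 paint(5,0,R):
BGGGB
BGGGB
BBBBB
BBBBB
BBGGG
RBGGG
BBGGK
After op 3 paint(4,2,W):
BGGGB
BGGGB
BBBBB
BBBBB
BBWGG
RBGGG
BBGGK
After op 4 fill(3,0,Y) [19 cells changed]:
YGGGY
YGGGY
YYYYY
YYYYY
YYWGG
RYGGG
YYGGK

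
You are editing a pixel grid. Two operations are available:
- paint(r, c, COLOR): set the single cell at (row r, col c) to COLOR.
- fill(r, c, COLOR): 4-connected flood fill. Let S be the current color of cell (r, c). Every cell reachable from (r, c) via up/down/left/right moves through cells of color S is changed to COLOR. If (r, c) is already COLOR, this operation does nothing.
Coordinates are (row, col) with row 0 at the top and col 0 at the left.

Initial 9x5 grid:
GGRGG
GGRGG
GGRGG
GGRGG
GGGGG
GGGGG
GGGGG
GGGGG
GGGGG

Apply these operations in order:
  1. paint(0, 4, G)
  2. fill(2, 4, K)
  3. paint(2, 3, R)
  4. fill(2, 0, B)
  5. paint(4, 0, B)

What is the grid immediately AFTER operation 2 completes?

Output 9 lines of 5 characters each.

Answer: KKRKK
KKRKK
KKRKK
KKRKK
KKKKK
KKKKK
KKKKK
KKKKK
KKKKK

Derivation:
After op 1 paint(0,4,G):
GGRGG
GGRGG
GGRGG
GGRGG
GGGGG
GGGGG
GGGGG
GGGGG
GGGGG
After op 2 fill(2,4,K) [41 cells changed]:
KKRKK
KKRKK
KKRKK
KKRKK
KKKKK
KKKKK
KKKKK
KKKKK
KKKKK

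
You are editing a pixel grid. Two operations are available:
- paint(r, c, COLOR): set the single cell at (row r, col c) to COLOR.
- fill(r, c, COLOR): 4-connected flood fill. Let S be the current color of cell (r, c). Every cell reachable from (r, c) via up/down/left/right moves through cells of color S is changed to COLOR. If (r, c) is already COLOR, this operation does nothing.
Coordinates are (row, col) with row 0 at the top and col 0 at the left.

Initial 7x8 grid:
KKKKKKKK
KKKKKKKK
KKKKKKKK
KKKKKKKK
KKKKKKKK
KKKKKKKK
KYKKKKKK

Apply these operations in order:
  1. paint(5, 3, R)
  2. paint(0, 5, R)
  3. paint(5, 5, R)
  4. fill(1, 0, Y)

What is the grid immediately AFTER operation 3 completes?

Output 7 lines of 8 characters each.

After op 1 paint(5,3,R):
KKKKKKKK
KKKKKKKK
KKKKKKKK
KKKKKKKK
KKKKKKKK
KKKRKKKK
KYKKKKKK
After op 2 paint(0,5,R):
KKKKKRKK
KKKKKKKK
KKKKKKKK
KKKKKKKK
KKKKKKKK
KKKRKKKK
KYKKKKKK
After op 3 paint(5,5,R):
KKKKKRKK
KKKKKKKK
KKKKKKKK
KKKKKKKK
KKKKKKKK
KKKRKRKK
KYKKKKKK

Answer: KKKKKRKK
KKKKKKKK
KKKKKKKK
KKKKKKKK
KKKKKKKK
KKKRKRKK
KYKKKKKK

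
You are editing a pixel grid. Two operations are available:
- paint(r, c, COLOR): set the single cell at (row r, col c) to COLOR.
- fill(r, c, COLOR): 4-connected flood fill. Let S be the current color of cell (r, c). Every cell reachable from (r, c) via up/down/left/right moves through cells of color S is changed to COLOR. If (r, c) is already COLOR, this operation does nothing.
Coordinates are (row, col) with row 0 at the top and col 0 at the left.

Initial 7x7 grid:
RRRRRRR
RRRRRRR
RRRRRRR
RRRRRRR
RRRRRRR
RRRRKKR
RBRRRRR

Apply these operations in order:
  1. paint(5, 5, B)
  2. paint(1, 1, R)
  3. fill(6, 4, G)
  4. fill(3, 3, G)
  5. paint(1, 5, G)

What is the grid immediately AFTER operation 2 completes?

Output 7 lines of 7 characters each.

After op 1 paint(5,5,B):
RRRRRRR
RRRRRRR
RRRRRRR
RRRRRRR
RRRRRRR
RRRRKBR
RBRRRRR
After op 2 paint(1,1,R):
RRRRRRR
RRRRRRR
RRRRRRR
RRRRRRR
RRRRRRR
RRRRKBR
RBRRRRR

Answer: RRRRRRR
RRRRRRR
RRRRRRR
RRRRRRR
RRRRRRR
RRRRKBR
RBRRRRR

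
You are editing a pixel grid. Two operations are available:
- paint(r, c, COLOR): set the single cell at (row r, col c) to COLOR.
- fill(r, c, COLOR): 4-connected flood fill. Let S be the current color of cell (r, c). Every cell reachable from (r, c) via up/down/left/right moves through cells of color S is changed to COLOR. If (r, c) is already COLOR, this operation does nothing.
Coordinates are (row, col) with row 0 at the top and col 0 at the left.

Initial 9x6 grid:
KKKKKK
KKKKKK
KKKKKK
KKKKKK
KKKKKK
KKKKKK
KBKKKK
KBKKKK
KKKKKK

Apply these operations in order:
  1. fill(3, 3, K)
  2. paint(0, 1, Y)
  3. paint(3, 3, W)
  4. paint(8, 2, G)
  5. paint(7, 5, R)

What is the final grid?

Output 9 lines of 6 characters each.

Answer: KYKKKK
KKKKKK
KKKKKK
KKKWKK
KKKKKK
KKKKKK
KBKKKK
KBKKKR
KKGKKK

Derivation:
After op 1 fill(3,3,K) [0 cells changed]:
KKKKKK
KKKKKK
KKKKKK
KKKKKK
KKKKKK
KKKKKK
KBKKKK
KBKKKK
KKKKKK
After op 2 paint(0,1,Y):
KYKKKK
KKKKKK
KKKKKK
KKKKKK
KKKKKK
KKKKKK
KBKKKK
KBKKKK
KKKKKK
After op 3 paint(3,3,W):
KYKKKK
KKKKKK
KKKKKK
KKKWKK
KKKKKK
KKKKKK
KBKKKK
KBKKKK
KKKKKK
After op 4 paint(8,2,G):
KYKKKK
KKKKKK
KKKKKK
KKKWKK
KKKKKK
KKKKKK
KBKKKK
KBKKKK
KKGKKK
After op 5 paint(7,5,R):
KYKKKK
KKKKKK
KKKKKK
KKKWKK
KKKKKK
KKKKKK
KBKKKK
KBKKKR
KKGKKK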